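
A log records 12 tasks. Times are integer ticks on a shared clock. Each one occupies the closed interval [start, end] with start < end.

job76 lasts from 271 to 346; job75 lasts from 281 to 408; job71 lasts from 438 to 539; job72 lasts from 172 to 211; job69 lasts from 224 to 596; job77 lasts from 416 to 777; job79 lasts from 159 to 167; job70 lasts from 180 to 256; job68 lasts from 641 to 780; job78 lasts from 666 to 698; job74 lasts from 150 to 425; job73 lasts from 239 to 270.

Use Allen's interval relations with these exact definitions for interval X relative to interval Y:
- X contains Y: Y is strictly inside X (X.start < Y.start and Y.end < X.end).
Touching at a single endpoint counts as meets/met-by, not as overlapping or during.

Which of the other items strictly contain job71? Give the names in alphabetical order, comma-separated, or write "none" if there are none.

Target job71 = [438, 539].
job68 [641, 780] → after → no.
job69 [224, 596] → contains → yes.
job70 [180, 256] → before → no.
job72 [172, 211] → before → no.
job73 [239, 270] → before → no.
job74 [150, 425] → before → no.
job75 [281, 408] → before → no.
job76 [271, 346] → before → no.
job77 [416, 777] → contains → yes.
job78 [666, 698] → after → no.
job79 [159, 167] → before → no.
Result: job69, job77.

job69, job77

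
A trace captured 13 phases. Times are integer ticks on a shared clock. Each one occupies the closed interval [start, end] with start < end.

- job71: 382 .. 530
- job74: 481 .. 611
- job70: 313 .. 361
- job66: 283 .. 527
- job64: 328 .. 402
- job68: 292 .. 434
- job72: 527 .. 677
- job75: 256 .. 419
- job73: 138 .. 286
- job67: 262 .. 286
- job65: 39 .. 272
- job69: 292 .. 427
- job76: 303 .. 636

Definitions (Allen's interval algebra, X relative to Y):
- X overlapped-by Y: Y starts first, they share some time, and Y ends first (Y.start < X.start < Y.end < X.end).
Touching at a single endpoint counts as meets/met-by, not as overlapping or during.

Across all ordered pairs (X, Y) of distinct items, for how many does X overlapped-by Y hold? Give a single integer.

24

Checking all 156 ordered pairs for relation 'overlapped-by'; matching pairs in alphabetical order:
(job64, job70): job64 overlapped-by job70 ✓
(job66, job67): job66 overlapped-by job67 ✓
(job66, job73): job66 overlapped-by job73 ✓
(job66, job75): job66 overlapped-by job75 ✓
(job67, job65): job67 overlapped-by job65 ✓
(job68, job75): job68 overlapped-by job75 ✓
(job69, job75): job69 overlapped-by job75 ✓
(job71, job64): job71 overlapped-by job64 ✓
(job71, job66): job71 overlapped-by job66 ✓
(job71, job68): job71 overlapped-by job68 ✓
(job71, job69): job71 overlapped-by job69 ✓
(job71, job75): job71 overlapped-by job75 ✓
(job72, job71): job72 overlapped-by job71 ✓
(job72, job74): job72 overlapped-by job74 ✓
(job72, job76): job72 overlapped-by job76 ✓
(job73, job65): job73 overlapped-by job65 ✓
(job74, job66): job74 overlapped-by job66 ✓
(job74, job71): job74 overlapped-by job71 ✓
(job75, job65): job75 overlapped-by job65 ✓
(job75, job73): job75 overlapped-by job73 ✓
(job76, job66): job76 overlapped-by job66 ✓
(job76, job68): job76 overlapped-by job68 ✓
(job76, job69): job76 overlapped-by job69 ✓
(job76, job75): job76 overlapped-by job75 ✓
Count: 24.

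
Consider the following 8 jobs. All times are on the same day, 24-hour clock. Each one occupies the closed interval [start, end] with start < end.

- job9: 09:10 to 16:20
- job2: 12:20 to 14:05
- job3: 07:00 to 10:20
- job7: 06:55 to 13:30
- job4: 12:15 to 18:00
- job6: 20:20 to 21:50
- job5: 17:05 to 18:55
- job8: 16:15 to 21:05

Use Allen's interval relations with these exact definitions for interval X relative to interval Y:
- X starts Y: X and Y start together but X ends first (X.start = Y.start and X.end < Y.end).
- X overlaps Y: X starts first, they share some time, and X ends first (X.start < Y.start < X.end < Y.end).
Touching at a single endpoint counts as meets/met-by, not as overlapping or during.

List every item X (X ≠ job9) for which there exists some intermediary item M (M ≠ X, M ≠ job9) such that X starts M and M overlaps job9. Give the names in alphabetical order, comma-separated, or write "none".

Target job9 = [09:10, 16:20].
Intermediaries M with M overlaps job9: job3, job7.
Via job3 — items with X starts job3: none.
Via job7 — items with X starts job7: none.
Union: none.

none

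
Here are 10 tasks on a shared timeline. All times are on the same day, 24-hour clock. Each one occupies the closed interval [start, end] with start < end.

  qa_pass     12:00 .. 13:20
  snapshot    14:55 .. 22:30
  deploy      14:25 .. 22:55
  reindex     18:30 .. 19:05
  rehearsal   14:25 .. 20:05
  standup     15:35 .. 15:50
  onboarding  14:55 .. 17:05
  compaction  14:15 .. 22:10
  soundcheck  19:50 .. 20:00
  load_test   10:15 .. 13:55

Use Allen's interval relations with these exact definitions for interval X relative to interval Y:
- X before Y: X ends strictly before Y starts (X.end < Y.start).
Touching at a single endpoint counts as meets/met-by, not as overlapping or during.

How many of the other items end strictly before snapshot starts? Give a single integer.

2

Target snapshot = [14:55, 22:30].
compaction [14:15, 22:10] → overlaps → no.
deploy [14:25, 22:55] → contains → no.
load_test [10:15, 13:55] → before → counts.
onboarding [14:55, 17:05] → starts → no.
qa_pass [12:00, 13:20] → before → counts.
rehearsal [14:25, 20:05] → overlaps → no.
reindex [18:30, 19:05] → during → no.
soundcheck [19:50, 20:00] → during → no.
standup [15:35, 15:50] → during → no.
Total: 2.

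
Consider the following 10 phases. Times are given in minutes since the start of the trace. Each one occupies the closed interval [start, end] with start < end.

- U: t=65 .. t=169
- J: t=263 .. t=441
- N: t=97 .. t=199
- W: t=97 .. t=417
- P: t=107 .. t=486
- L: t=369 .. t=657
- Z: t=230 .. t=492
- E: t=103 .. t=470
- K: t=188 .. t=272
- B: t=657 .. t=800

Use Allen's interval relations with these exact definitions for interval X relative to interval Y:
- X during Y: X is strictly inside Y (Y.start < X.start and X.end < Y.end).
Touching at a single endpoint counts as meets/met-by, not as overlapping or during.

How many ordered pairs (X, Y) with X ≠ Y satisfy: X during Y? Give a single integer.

6

Checking all 90 ordered pairs for relation 'during'; matching pairs in alphabetical order:
(J, E): J during E ✓
(J, P): J during P ✓
(J, Z): J during Z ✓
(K, E): K during E ✓
(K, P): K during P ✓
(K, W): K during W ✓
Count: 6.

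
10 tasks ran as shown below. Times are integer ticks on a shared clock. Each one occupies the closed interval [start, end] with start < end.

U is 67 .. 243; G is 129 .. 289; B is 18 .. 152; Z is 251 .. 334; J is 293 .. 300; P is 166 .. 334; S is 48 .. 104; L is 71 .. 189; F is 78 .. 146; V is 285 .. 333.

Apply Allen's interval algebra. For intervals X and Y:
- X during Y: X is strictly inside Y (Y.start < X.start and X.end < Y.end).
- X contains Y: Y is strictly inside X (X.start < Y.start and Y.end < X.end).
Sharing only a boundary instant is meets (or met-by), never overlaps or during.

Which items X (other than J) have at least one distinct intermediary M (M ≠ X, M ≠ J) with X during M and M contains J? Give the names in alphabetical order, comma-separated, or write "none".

Target J = [293, 300].
Intermediaries M with M contains J: P, V, Z.
Via P — items with X during P: V.
Via V — items with X during V: none.
Via Z — items with X during Z: V.
Union: V.

V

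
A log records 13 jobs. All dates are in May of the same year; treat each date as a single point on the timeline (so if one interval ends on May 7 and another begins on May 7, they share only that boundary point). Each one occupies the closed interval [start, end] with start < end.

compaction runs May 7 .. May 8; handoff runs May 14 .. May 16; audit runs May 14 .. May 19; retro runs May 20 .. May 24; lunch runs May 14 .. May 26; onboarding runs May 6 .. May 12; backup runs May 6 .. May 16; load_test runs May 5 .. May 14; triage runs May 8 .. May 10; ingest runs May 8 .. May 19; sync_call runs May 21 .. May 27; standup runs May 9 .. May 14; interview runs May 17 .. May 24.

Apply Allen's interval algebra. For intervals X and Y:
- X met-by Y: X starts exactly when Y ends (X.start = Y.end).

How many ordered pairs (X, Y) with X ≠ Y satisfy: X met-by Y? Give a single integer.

8

Checking all 156 ordered pairs for relation 'met-by'; matching pairs in alphabetical order:
(audit, load_test): audit met-by load_test ✓
(audit, standup): audit met-by standup ✓
(handoff, load_test): handoff met-by load_test ✓
(handoff, standup): handoff met-by standup ✓
(ingest, compaction): ingest met-by compaction ✓
(lunch, load_test): lunch met-by load_test ✓
(lunch, standup): lunch met-by standup ✓
(triage, compaction): triage met-by compaction ✓
Count: 8.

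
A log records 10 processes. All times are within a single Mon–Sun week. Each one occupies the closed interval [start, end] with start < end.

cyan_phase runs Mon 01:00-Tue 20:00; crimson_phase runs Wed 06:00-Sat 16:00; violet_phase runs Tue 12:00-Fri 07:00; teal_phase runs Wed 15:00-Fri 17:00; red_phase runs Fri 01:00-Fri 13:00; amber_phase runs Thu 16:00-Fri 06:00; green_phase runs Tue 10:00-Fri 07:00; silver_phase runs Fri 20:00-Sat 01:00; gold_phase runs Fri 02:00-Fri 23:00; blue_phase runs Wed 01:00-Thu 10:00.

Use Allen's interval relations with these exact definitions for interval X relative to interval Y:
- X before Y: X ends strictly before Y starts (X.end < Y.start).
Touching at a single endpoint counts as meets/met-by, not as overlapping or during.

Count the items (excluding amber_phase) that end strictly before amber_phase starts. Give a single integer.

Target amber_phase = [Thu 16:00, Fri 06:00].
blue_phase [Wed 01:00, Thu 10:00] → before → counts.
crimson_phase [Wed 06:00, Sat 16:00] → contains → no.
cyan_phase [Mon 01:00, Tue 20:00] → before → counts.
gold_phase [Fri 02:00, Fri 23:00] → overlapped-by → no.
green_phase [Tue 10:00, Fri 07:00] → contains → no.
red_phase [Fri 01:00, Fri 13:00] → overlapped-by → no.
silver_phase [Fri 20:00, Sat 01:00] → after → no.
teal_phase [Wed 15:00, Fri 17:00] → contains → no.
violet_phase [Tue 12:00, Fri 07:00] → contains → no.
Total: 2.

2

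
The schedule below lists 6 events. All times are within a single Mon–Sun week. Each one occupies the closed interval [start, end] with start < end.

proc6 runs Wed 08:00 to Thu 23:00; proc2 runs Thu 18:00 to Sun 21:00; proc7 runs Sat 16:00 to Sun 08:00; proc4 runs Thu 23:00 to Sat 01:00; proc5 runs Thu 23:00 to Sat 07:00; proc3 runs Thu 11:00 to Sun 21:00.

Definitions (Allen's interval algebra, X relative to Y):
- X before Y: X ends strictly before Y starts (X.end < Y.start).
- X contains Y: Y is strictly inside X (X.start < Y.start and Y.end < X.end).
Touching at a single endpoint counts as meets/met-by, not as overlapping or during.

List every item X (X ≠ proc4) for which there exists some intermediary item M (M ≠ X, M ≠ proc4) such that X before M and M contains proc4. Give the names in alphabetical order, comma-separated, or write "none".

Target proc4 = [Thu 23:00, Sat 01:00].
Intermediaries M with M contains proc4: proc2, proc3.
Via proc2 — items with X before proc2: none.
Via proc3 — items with X before proc3: none.
Union: none.

none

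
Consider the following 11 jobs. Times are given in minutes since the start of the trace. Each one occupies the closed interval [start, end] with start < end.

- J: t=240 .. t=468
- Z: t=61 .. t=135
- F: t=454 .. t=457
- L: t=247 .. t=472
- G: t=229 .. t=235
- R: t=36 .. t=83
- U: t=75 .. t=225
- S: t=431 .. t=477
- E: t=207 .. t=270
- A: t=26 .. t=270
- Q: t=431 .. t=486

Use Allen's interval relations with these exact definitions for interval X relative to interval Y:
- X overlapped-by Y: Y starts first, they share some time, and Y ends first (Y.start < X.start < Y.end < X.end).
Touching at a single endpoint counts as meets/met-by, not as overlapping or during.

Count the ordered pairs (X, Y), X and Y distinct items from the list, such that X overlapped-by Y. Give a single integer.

Checking all 110 ordered pairs for relation 'overlapped-by'; matching pairs in alphabetical order:
(E, U): E overlapped-by U ✓
(J, A): J overlapped-by A ✓
(J, E): J overlapped-by E ✓
(L, A): L overlapped-by A ✓
(L, E): L overlapped-by E ✓
(L, J): L overlapped-by J ✓
(Q, J): Q overlapped-by J ✓
(Q, L): Q overlapped-by L ✓
(S, J): S overlapped-by J ✓
(S, L): S overlapped-by L ✓
(U, R): U overlapped-by R ✓
(U, Z): U overlapped-by Z ✓
(Z, R): Z overlapped-by R ✓
Count: 13.

13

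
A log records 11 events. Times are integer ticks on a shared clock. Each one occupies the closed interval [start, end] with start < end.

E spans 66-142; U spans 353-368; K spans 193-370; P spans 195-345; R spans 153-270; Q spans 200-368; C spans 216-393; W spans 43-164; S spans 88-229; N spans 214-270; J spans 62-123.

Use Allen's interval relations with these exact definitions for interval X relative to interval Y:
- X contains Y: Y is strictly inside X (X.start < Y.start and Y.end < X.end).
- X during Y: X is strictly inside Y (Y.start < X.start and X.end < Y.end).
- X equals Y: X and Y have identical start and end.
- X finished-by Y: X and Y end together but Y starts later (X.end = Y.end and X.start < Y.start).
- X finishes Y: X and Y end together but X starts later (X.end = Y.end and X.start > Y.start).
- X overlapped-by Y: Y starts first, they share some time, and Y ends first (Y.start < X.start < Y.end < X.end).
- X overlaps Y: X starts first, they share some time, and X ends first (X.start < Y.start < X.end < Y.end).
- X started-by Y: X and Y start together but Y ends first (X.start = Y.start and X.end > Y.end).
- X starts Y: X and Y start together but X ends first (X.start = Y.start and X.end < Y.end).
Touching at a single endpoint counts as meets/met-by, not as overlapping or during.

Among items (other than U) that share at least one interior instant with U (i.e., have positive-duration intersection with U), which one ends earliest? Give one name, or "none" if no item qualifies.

Target U = [353, 368].
C [216, 393] → contains → candidate.
E [66, 142] → before → excluded.
J [62, 123] → before → excluded.
K [193, 370] → contains → candidate.
N [214, 270] → before → excluded.
P [195, 345] → before → excluded.
Q [200, 368] → finished-by → candidate.
R [153, 270] → before → excluded.
S [88, 229] → before → excluded.
W [43, 164] → before → excluded.
Among candidates, earliest end is 368 → Q.

Q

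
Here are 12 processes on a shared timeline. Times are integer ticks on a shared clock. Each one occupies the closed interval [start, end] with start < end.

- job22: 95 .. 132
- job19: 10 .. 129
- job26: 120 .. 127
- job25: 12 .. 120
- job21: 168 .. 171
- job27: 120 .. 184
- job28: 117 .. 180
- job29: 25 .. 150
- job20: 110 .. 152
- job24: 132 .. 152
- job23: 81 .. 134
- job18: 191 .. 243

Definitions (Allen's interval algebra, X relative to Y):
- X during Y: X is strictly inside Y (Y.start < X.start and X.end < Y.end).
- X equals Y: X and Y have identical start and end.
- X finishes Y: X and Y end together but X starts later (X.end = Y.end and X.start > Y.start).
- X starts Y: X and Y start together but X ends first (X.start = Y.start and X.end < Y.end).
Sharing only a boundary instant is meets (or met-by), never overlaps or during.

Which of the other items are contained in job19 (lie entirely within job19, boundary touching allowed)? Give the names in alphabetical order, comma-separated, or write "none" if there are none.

Target job19 = [10, 129].
job18 [191, 243] → after → no.
job20 [110, 152] → overlapped-by → no.
job21 [168, 171] → after → no.
job22 [95, 132] → overlapped-by → no.
job23 [81, 134] → overlapped-by → no.
job24 [132, 152] → after → no.
job25 [12, 120] → during → yes.
job26 [120, 127] → during → yes.
job27 [120, 184] → overlapped-by → no.
job28 [117, 180] → overlapped-by → no.
job29 [25, 150] → overlapped-by → no.
Result: job25, job26.

job25, job26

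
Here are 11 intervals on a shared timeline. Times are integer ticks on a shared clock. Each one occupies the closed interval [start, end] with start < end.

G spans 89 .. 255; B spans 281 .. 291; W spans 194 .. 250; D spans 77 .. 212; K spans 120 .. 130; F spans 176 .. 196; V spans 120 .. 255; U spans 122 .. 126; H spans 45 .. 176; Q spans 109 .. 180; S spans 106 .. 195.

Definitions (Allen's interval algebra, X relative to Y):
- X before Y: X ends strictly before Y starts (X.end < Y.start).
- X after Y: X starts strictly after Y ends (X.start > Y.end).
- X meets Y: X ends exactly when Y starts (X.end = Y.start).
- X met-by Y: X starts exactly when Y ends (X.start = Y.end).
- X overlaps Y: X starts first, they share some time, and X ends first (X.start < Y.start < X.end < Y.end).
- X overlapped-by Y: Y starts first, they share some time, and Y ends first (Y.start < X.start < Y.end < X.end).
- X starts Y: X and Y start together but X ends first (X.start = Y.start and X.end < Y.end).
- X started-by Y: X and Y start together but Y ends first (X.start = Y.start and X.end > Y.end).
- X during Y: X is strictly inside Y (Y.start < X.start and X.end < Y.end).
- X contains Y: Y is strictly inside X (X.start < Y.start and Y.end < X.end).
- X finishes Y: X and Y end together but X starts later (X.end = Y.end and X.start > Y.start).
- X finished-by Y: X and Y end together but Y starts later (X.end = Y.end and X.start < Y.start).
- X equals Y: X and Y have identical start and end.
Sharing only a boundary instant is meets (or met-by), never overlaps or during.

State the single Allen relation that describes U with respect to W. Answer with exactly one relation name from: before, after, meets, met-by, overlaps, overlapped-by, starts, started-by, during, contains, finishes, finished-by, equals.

before

U = [122, 126]; W = [194, 250].
Compare endpoints: U.start < W.start, U.start < W.end, U.end < W.start, U.end < W.end.
That pattern is 'before'.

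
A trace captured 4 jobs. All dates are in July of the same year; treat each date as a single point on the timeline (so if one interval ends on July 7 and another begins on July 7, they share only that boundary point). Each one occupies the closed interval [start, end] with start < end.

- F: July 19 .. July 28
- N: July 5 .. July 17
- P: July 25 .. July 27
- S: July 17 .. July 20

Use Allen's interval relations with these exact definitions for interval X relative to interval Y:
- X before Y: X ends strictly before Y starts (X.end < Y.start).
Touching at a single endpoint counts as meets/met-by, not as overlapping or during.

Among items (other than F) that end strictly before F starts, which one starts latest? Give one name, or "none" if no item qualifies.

Target F = [July 19, July 28].
N [July 5, July 17] → before → candidate.
P [July 25, July 27] → during → excluded.
S [July 17, July 20] → overlaps → excluded.
Among candidates, latest start is July 5 → N.

N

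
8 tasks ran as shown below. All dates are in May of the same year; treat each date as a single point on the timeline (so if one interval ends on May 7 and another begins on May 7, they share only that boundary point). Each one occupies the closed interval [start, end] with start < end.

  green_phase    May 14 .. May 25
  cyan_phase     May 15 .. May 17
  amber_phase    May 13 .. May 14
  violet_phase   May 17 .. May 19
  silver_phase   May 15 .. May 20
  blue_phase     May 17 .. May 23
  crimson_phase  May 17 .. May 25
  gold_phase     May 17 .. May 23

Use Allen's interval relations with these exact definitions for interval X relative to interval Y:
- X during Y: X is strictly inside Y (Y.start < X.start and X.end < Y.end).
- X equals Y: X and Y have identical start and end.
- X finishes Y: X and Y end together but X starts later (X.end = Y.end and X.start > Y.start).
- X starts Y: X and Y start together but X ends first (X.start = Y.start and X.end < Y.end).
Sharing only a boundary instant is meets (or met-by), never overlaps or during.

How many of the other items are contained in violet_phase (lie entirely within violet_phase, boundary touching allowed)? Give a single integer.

Target violet_phase = [May 17, May 19].
amber_phase [May 13, May 14] → before → no.
blue_phase [May 17, May 23] → started-by → no.
crimson_phase [May 17, May 25] → started-by → no.
cyan_phase [May 15, May 17] → meets → no.
gold_phase [May 17, May 23] → started-by → no.
green_phase [May 14, May 25] → contains → no.
silver_phase [May 15, May 20] → contains → no.
Total: 0.

0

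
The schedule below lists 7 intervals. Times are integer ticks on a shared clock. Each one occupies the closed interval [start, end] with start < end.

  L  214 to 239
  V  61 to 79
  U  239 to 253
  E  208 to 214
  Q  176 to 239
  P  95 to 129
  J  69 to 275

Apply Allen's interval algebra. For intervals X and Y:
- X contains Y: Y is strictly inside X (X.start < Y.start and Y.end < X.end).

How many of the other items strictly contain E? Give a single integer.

Target E = [208, 214].
J [69, 275] → contains → counts.
L [214, 239] → met-by → no.
P [95, 129] → before → no.
Q [176, 239] → contains → counts.
U [239, 253] → after → no.
V [61, 79] → before → no.
Total: 2.

2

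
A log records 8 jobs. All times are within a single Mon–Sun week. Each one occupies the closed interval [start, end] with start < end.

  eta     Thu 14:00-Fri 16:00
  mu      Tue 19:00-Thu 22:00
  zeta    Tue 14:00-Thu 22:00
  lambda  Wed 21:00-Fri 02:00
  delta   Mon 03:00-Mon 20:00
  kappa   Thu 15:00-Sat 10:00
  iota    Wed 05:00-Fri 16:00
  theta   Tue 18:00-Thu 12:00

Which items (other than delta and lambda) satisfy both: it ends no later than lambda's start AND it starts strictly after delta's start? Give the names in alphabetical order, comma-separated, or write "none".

Conditions: its end is no later than lambda's start (X.end <= Wed 21:00) AND its start is strictly after delta's start (X.start > Mon 03:00).
eta: end Fri 16:00 <= Wed 21:00? ✗; start Thu 14:00 > Mon 03:00? ✓ → no.
iota: end Fri 16:00 <= Wed 21:00? ✗; start Wed 05:00 > Mon 03:00? ✓ → no.
kappa: end Sat 10:00 <= Wed 21:00? ✗; start Thu 15:00 > Mon 03:00? ✓ → no.
mu: end Thu 22:00 <= Wed 21:00? ✗; start Tue 19:00 > Mon 03:00? ✓ → no.
theta: end Thu 12:00 <= Wed 21:00? ✗; start Tue 18:00 > Mon 03:00? ✓ → no.
zeta: end Thu 22:00 <= Wed 21:00? ✗; start Tue 14:00 > Mon 03:00? ✓ → no.
Result: none.

none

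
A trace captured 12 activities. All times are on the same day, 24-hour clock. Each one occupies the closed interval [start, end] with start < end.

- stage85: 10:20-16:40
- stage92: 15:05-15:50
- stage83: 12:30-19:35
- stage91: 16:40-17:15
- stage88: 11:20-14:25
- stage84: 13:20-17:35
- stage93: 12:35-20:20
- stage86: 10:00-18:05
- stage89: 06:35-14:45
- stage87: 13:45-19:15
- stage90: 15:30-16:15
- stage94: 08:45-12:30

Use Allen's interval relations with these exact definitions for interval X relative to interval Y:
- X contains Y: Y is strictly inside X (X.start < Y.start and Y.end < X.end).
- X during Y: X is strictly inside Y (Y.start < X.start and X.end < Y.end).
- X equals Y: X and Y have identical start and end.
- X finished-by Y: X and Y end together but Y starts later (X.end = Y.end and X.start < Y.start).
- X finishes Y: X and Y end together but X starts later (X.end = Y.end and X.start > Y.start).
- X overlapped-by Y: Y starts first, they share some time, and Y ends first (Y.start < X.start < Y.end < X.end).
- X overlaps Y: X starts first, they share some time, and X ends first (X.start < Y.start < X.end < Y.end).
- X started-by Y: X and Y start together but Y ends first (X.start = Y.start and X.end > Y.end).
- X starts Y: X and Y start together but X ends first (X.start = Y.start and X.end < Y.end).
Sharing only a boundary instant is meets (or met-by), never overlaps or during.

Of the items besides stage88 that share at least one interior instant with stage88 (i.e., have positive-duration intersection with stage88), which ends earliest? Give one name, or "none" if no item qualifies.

stage94

Target stage88 = [11:20, 14:25].
stage83 [12:30, 19:35] → overlapped-by → candidate.
stage84 [13:20, 17:35] → overlapped-by → candidate.
stage85 [10:20, 16:40] → contains → candidate.
stage86 [10:00, 18:05] → contains → candidate.
stage87 [13:45, 19:15] → overlapped-by → candidate.
stage89 [06:35, 14:45] → contains → candidate.
stage90 [15:30, 16:15] → after → excluded.
stage91 [16:40, 17:15] → after → excluded.
stage92 [15:05, 15:50] → after → excluded.
stage93 [12:35, 20:20] → overlapped-by → candidate.
stage94 [08:45, 12:30] → overlaps → candidate.
Among candidates, earliest end is 12:30 → stage94.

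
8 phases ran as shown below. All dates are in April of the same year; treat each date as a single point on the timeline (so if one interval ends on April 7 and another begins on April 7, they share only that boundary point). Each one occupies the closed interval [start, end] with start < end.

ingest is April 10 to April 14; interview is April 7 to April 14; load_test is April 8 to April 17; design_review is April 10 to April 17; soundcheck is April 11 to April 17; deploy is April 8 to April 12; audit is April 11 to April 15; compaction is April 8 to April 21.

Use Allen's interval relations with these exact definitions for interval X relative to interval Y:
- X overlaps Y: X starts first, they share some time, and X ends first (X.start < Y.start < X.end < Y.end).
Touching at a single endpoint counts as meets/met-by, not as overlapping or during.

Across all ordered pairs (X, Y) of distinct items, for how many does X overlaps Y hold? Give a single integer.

Checking all 56 ordered pairs for relation 'overlaps'; matching pairs in alphabetical order:
(deploy, audit): deploy overlaps audit ✓
(deploy, design_review): deploy overlaps design_review ✓
(deploy, ingest): deploy overlaps ingest ✓
(deploy, soundcheck): deploy overlaps soundcheck ✓
(ingest, audit): ingest overlaps audit ✓
(ingest, soundcheck): ingest overlaps soundcheck ✓
(interview, audit): interview overlaps audit ✓
(interview, compaction): interview overlaps compaction ✓
(interview, design_review): interview overlaps design_review ✓
(interview, load_test): interview overlaps load_test ✓
(interview, soundcheck): interview overlaps soundcheck ✓
Count: 11.

11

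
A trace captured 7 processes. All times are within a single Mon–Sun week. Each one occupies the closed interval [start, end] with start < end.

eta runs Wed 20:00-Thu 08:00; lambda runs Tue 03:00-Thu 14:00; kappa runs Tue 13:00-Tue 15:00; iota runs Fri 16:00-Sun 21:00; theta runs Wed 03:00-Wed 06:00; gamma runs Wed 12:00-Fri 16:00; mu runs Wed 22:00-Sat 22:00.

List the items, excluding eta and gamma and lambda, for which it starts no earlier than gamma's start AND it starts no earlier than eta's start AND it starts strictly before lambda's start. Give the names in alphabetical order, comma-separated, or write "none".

none

Conditions: its start is no earlier than gamma's start (X.start >= Wed 12:00) AND its start is no earlier than eta's start (X.start >= Wed 20:00) AND its start is strictly before lambda's start (X.start < Tue 03:00).
iota: start Fri 16:00 >= Wed 12:00? ✓; start Fri 16:00 >= Wed 20:00? ✓; start Fri 16:00 < Tue 03:00? ✗ → no.
kappa: start Tue 13:00 >= Wed 12:00? ✗; start Tue 13:00 >= Wed 20:00? ✗; start Tue 13:00 < Tue 03:00? ✗ → no.
mu: start Wed 22:00 >= Wed 12:00? ✓; start Wed 22:00 >= Wed 20:00? ✓; start Wed 22:00 < Tue 03:00? ✗ → no.
theta: start Wed 03:00 >= Wed 12:00? ✗; start Wed 03:00 >= Wed 20:00? ✗; start Wed 03:00 < Tue 03:00? ✗ → no.
Result: none.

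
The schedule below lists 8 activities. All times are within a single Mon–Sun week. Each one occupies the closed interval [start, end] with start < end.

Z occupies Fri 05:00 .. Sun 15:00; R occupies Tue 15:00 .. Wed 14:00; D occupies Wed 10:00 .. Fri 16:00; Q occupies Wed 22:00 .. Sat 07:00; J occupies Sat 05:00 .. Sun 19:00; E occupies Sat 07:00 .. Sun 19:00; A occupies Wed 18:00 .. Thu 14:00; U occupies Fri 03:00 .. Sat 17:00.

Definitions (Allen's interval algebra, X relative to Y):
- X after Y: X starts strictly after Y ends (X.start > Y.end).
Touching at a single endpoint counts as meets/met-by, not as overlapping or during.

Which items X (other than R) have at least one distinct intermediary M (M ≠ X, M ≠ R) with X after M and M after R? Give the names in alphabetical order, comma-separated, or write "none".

E, J, U, Z

Target R = [Tue 15:00, Wed 14:00].
Intermediaries M with M after R: A, E, J, Q, U, Z.
Via A — items with X after A: E, J, U, Z.
Via E — items with X after E: none.
Via J — items with X after J: none.
Via Q — items with X after Q: none.
Via U — items with X after U: none.
Via Z — items with X after Z: none.
Union: E, J, U, Z.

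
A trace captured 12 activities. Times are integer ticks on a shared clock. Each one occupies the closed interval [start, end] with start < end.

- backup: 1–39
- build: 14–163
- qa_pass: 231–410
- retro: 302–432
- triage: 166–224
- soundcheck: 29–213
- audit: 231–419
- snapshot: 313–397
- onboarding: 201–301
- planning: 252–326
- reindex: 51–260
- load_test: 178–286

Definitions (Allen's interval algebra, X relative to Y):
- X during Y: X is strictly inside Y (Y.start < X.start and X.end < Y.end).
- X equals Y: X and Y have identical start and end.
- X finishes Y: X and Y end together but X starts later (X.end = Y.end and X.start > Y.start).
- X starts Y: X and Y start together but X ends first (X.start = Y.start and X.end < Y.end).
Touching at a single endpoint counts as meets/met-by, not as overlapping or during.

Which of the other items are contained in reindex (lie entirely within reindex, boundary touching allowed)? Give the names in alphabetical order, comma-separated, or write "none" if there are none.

Target reindex = [51, 260].
audit [231, 419] → overlapped-by → no.
backup [1, 39] → before → no.
build [14, 163] → overlaps → no.
load_test [178, 286] → overlapped-by → no.
onboarding [201, 301] → overlapped-by → no.
planning [252, 326] → overlapped-by → no.
qa_pass [231, 410] → overlapped-by → no.
retro [302, 432] → after → no.
snapshot [313, 397] → after → no.
soundcheck [29, 213] → overlaps → no.
triage [166, 224] → during → yes.
Result: triage.

triage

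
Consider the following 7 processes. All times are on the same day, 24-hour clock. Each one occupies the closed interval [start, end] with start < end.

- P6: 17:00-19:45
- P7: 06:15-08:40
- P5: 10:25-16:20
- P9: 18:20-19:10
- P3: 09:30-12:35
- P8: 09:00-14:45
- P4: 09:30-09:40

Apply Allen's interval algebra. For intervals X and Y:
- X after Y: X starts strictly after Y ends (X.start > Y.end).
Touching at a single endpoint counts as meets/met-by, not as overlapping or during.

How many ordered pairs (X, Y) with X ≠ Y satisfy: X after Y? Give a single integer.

Checking all 42 ordered pairs for relation 'after'; matching pairs in alphabetical order:
(P3, P7): P3 after P7 ✓
(P4, P7): P4 after P7 ✓
(P5, P4): P5 after P4 ✓
(P5, P7): P5 after P7 ✓
(P6, P3): P6 after P3 ✓
(P6, P4): P6 after P4 ✓
(P6, P5): P6 after P5 ✓
(P6, P7): P6 after P7 ✓
(P6, P8): P6 after P8 ✓
(P8, P7): P8 after P7 ✓
(P9, P3): P9 after P3 ✓
(P9, P4): P9 after P4 ✓
(P9, P5): P9 after P5 ✓
(P9, P7): P9 after P7 ✓
(P9, P8): P9 after P8 ✓
Count: 15.

15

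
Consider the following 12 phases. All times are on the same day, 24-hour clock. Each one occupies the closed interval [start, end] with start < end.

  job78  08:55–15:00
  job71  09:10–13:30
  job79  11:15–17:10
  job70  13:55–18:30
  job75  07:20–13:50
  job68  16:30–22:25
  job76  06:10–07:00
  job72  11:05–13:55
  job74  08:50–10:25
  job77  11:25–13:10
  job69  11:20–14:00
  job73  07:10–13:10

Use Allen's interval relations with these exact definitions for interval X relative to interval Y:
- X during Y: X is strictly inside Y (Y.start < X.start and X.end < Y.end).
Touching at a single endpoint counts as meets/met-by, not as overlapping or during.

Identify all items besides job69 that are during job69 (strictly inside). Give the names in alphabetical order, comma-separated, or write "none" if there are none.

Target job69 = [11:20, 14:00].
job68 [16:30, 22:25] → after → no.
job70 [13:55, 18:30] → overlapped-by → no.
job71 [09:10, 13:30] → overlaps → no.
job72 [11:05, 13:55] → overlaps → no.
job73 [07:10, 13:10] → overlaps → no.
job74 [08:50, 10:25] → before → no.
job75 [07:20, 13:50] → overlaps → no.
job76 [06:10, 07:00] → before → no.
job77 [11:25, 13:10] → during → yes.
job78 [08:55, 15:00] → contains → no.
job79 [11:15, 17:10] → contains → no.
Result: job77.

job77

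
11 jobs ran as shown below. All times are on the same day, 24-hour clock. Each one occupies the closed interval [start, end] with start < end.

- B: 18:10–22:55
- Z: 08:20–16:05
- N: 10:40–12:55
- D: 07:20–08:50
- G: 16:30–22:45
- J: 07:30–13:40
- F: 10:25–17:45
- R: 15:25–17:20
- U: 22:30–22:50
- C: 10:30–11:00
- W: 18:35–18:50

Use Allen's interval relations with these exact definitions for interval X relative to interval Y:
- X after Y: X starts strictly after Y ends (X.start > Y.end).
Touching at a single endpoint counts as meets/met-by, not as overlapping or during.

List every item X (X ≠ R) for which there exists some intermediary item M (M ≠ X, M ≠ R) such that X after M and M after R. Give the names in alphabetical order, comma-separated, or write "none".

Target R = [15:25, 17:20].
Intermediaries M with M after R: B, U, W.
Via B — items with X after B: none.
Via U — items with X after U: none.
Via W — items with X after W: U.
Union: U.

U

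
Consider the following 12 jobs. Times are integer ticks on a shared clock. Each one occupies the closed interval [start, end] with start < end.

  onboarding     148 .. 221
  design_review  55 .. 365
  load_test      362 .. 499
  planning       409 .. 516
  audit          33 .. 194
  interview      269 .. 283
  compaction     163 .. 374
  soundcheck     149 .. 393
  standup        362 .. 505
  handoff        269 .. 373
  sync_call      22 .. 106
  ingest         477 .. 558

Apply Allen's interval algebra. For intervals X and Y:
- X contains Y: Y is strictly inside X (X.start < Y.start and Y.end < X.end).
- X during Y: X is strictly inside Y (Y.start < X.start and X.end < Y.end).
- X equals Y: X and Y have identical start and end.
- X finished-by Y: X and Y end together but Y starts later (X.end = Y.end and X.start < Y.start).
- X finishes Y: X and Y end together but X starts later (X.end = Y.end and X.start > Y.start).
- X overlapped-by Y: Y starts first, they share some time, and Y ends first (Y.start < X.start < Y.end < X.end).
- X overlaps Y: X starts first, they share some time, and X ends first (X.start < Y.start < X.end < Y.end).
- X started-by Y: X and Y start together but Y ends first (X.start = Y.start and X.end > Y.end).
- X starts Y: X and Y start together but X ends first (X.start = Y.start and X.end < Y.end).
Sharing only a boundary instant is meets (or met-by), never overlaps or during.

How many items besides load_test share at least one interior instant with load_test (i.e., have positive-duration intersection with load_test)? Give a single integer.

Target load_test = [362, 499].
audit [33, 194] → before → no.
compaction [163, 374] → overlaps → counts.
design_review [55, 365] → overlaps → counts.
handoff [269, 373] → overlaps → counts.
ingest [477, 558] → overlapped-by → counts.
interview [269, 283] → before → no.
onboarding [148, 221] → before → no.
planning [409, 516] → overlapped-by → counts.
soundcheck [149, 393] → overlaps → counts.
standup [362, 505] → started-by → counts.
sync_call [22, 106] → before → no.
Total: 7.

7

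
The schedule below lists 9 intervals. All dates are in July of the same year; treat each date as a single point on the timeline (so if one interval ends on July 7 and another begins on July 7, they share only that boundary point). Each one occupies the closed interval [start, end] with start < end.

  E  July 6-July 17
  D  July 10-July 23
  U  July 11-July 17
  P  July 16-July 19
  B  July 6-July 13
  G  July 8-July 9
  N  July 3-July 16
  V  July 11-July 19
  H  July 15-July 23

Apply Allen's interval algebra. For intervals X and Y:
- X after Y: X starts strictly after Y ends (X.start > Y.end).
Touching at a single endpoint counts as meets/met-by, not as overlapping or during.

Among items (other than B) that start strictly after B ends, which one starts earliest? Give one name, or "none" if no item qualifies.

H

Target B = [July 6, July 13].
D [July 10, July 23] → overlapped-by → excluded.
E [July 6, July 17] → started-by → excluded.
G [July 8, July 9] → during → excluded.
H [July 15, July 23] → after → candidate.
N [July 3, July 16] → contains → excluded.
P [July 16, July 19] → after → candidate.
U [July 11, July 17] → overlapped-by → excluded.
V [July 11, July 19] → overlapped-by → excluded.
Among candidates, earliest start is July 15 → H.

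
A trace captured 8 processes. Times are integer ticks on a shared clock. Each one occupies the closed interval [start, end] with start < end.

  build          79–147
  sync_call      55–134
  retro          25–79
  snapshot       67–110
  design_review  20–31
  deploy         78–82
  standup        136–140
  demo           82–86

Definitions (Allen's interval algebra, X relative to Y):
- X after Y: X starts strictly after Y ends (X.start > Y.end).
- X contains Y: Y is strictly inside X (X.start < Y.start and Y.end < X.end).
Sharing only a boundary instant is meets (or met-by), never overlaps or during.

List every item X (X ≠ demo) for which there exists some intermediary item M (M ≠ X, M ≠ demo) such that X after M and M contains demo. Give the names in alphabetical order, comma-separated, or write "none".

standup

Target demo = [82, 86].
Intermediaries M with M contains demo: build, snapshot, sync_call.
Via build — items with X after build: none.
Via snapshot — items with X after snapshot: standup.
Via sync_call — items with X after sync_call: standup.
Union: standup.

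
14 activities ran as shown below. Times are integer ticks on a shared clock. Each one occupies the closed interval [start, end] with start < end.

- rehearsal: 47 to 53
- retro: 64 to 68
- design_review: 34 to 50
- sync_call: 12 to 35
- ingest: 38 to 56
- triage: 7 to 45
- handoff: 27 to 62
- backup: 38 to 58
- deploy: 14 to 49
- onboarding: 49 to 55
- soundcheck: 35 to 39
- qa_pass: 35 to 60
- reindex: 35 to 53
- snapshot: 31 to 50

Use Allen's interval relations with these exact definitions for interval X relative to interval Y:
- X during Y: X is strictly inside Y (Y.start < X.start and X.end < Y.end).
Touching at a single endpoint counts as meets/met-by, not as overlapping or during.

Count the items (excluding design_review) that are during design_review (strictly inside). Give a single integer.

1

Target design_review = [34, 50].
backup [38, 58] → overlapped-by → no.
deploy [14, 49] → overlaps → no.
handoff [27, 62] → contains → no.
ingest [38, 56] → overlapped-by → no.
onboarding [49, 55] → overlapped-by → no.
qa_pass [35, 60] → overlapped-by → no.
rehearsal [47, 53] → overlapped-by → no.
reindex [35, 53] → overlapped-by → no.
retro [64, 68] → after → no.
snapshot [31, 50] → finished-by → no.
soundcheck [35, 39] → during → counts.
sync_call [12, 35] → overlaps → no.
triage [7, 45] → overlaps → no.
Total: 1.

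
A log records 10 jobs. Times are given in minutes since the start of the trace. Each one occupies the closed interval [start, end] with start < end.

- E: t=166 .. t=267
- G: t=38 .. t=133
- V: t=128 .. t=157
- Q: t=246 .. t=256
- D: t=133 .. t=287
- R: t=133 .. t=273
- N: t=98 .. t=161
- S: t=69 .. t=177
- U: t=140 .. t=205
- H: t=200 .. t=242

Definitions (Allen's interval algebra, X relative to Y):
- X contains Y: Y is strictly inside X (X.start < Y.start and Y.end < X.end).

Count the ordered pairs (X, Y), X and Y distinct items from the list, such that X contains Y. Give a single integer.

13

Checking all 90 ordered pairs for relation 'contains'; matching pairs in alphabetical order:
(D, E): D contains E ✓
(D, H): D contains H ✓
(D, Q): D contains Q ✓
(D, U): D contains U ✓
(E, H): E contains H ✓
(E, Q): E contains Q ✓
(N, V): N contains V ✓
(R, E): R contains E ✓
(R, H): R contains H ✓
(R, Q): R contains Q ✓
(R, U): R contains U ✓
(S, N): S contains N ✓
(S, V): S contains V ✓
Count: 13.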